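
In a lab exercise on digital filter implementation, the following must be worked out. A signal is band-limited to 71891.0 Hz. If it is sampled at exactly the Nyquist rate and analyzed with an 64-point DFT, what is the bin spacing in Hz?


Step 1 — Nyquist sampling rate:
fs = 2 * fmax = 2 * 71891.0 = 143782.0 Hz

Step 2 — DFT bin spacing:
df = fs / N = 143782.0 / 64 = 2246.5938 Hz

2246.5938 Hz


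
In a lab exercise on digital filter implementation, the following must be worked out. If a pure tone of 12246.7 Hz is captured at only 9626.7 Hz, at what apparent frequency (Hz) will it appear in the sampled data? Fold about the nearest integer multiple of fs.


Compute the nearest integer multiple of fs to the signal:
n = round(12246.7 / 9626.7) = 1
f_alias = |12246.7 - 1 * 9626.7|
        = |12246.7 - 9626.7|
        = 2620.0 Hz

2620.0


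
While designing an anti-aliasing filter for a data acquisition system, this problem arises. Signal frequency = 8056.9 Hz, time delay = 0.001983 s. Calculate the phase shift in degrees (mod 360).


Phase shift from frequency and time delay:
phi = 360 * f * t_delay
    = 360 * 8056.9 * 0.001983
    = 5751.66 degrees
    mod 360 = 351.66 degrees

351.66 degrees


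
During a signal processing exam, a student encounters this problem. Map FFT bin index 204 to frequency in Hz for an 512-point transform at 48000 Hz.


Frequency of DFT bin k:
f_k = k * fs / N
    = 204 * 48000 / 512
    = 9792000 / 512
    = 19125.0 Hz

19125.0 Hz


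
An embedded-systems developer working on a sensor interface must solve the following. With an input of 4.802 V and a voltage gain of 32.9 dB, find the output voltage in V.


Output voltage from dB gain:
V_out = V_in * 10^(gain_dB / 20)
      = 4.802 * 10^(32.9 / 20)
      = 4.802 * 44.157045
      = 212.0421 V

212.0421 V


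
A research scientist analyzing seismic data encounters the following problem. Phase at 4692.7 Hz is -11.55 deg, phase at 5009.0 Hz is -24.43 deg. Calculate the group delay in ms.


Group delay from phase difference:
tau = -d(phi)/d(omega)
d(phi) = -12.88 deg = -0.224798 rad
d(omega) = 2*pi*(5009.0 - 4692.7) = 1987.3715 rad/s
tau = -(-0.224798) / 1987.3715
    = 0.1131 ms

0.1131 ms


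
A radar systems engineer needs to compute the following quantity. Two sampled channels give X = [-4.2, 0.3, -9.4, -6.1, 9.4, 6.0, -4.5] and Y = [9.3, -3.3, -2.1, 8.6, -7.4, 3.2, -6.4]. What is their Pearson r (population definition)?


Pearson correlation coefficient (population):
r = cov(X,Y) / (std(X) * std(Y))
Mean X = -1.2143, Mean Y = 0.2714
Cov(X,Y) = -13.146122
Std(X) = 6.297262, Std(Y) = 6.338029
r = -0.3294

-0.3294


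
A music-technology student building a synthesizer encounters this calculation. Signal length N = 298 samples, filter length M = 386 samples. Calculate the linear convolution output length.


Linear convolution output length:
L = N + M - 1
  = 298 + 386 - 1
  = 683 samples

683


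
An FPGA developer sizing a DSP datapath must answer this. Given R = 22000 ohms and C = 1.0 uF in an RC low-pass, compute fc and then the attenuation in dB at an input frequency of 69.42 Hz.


Step 1 — cutoff frequency:
fc = 1 / (2*pi*R*C)
C = 1.0 uF = 1e-06 F
fc = 1 / (2*pi*22000*1e-06)
   = 7.23432 Hz

Step 2 — magnitude at f = 69.42 Hz:
|H(f)| = 1 / sqrt(1 + (f/fc)^2)
f/fc = 69.42 / 7.23432 = 9.595926
|H| = 1 / sqrt(1 + 92.081796) = 0.1036496
|H|_dB = 20*log10(0.1036496) = -19.69 dB

fc = 7.23432 Hz; |H(69.42 Hz)| = -19.69 dB


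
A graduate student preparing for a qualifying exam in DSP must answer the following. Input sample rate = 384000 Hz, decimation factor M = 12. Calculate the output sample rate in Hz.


Decimation reduces the sample rate:
fs_out = fs_in / M
       = 384000 / 12
       = 32000.0 Hz

32000.0 Hz


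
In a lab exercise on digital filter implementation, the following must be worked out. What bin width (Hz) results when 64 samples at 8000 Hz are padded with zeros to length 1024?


Frequency resolution after zero-padding:
N_padded = 64 * 16 = 1024
df = fs / N_padded
   = 8000 / 1024
   = 7.8125 Hz

7.8125 Hz


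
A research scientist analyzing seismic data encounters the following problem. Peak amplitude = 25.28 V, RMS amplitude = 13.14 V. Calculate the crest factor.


Crest factor is the ratio of peak to RMS:
CF = V_peak / V_rms
   = 25.28 / 13.14
   = 1.9239

1.9239


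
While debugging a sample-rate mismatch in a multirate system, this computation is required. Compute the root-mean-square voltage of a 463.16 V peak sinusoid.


RMS voltage for a sinusoidal waveform:
V_rms = V_peak / sqrt(2)
      = 463.16 / 1.414214
      = 327.504 V

327.504 V


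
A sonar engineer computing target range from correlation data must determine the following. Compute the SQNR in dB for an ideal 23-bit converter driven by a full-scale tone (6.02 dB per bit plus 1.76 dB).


Theoretical SNR for a full-scale sinusoid:
SNR = 6.02 * N + 1.76
    = 6.02 * 23 + 1.76
    = 138.46 + 1.76
    = 140.22 dB

140.22 dB


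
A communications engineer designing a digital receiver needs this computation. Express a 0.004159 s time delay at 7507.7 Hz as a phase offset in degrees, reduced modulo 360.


Phase shift from frequency and time delay:
phi = 360 * f * t_delay
    = 360 * 7507.7 * 0.004159
    = 11240.83 degrees
    mod 360 = 80.83 degrees

80.83 degrees


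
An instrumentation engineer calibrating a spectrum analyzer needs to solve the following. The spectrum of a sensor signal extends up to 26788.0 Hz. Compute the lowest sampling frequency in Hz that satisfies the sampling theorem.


The Nyquist rate is twice the maximum frequency component.
fs_min = 2 * fmax
      = 2 * 26788.0
      = 53576.0 Hz

53576.0


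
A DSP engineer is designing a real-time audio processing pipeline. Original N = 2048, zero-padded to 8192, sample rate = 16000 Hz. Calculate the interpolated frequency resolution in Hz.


Frequency resolution after zero-padding:
N_padded = 2048 * 4 = 8192
df = fs / N_padded
   = 16000 / 8192
   = 1.9531 Hz

1.9531 Hz


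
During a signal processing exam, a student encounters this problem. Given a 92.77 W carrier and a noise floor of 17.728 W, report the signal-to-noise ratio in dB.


SNR in decibels:
SNR = 10 * log10(Ps / Pn)
    = 10 * log10(92.77 / 17.728)
    = 10 * log10(5.233)
    = 10 * 0.7187
    = 7.19 dB

7.19 dB


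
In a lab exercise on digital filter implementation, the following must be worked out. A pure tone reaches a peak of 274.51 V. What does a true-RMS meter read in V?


RMS voltage for a sinusoidal waveform:
V_rms = V_peak / sqrt(2)
      = 274.51 / 1.414214
      = 194.108 V

194.108 V


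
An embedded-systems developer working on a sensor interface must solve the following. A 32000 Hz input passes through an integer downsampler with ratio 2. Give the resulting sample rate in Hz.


Decimation reduces the sample rate:
fs_out = fs_in / M
       = 32000 / 2
       = 16000.0 Hz

16000.0 Hz


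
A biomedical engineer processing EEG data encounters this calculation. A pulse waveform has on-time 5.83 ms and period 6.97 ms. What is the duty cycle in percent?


Duty cycle as a percentage:
DC = (t_on / T) * 100
   = (5.83 / 6.97) * 100
   = 0.836442 * 100
   = 83.64 %

83.64 %


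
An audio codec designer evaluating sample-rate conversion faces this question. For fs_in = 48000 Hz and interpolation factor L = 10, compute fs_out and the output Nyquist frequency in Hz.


Step 1 — output sample rate after interpolation by L:
fs_out = L * fs_in = 10 * 48000 = 480000 Hz

Step 2 — Nyquist frequency of the output stream:
f_Nyq = fs_out / 2 = 480000 / 2 = 240000.0 Hz

fs_out = 480000 Hz; f_Nyquist = 240000.0 Hz


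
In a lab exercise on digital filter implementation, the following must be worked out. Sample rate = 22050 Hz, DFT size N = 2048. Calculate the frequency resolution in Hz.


DFT frequency resolution:
df = fs / N
   = 22050 / 2048
   = 10.7666 Hz

10.7666 Hz


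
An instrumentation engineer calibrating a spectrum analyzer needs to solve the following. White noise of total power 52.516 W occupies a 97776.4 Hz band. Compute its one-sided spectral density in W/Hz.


Power spectral density:
PSD = P / BW
    = 52.516 / 97776.4
    = 0.0005371 W/Hz

0.0005371 W/Hz


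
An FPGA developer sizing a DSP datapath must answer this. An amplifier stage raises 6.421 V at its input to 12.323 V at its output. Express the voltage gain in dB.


Voltage gain in dB:
G = 20 * log10(Vout / Vin)
  = 20 * log10(12.323 / 6.421)
  = 20 * log10(1.919171)
  = 20 * 0.283114
  = 5.66 dB

5.66 dB


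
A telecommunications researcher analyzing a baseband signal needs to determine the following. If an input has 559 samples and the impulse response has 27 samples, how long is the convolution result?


Linear convolution output length:
L = N + M - 1
  = 559 + 27 - 1
  = 585 samples

585


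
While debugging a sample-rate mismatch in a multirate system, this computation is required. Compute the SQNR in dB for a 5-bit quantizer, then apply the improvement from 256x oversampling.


Step 1 — baseline SQNR at Nyquist:
SQNR_base = 6.02*N + 1.76
          = 6.02*5 + 1.76
          = 31.86 dB

Step 2 — oversampling processing gain:
G = 10*log10(OSR) = 10*log10(256) = 24.08 dB

Step 3 — total:
SQNR_total = 31.86 + 24.08 = 55.94 dB

Base SQNR = 31.86 dB; oversampled SQNR = 55.94 dB


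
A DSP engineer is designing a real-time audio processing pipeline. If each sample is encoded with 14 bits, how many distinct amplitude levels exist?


Number of quantization levels = 2^N
= 2^14
= 16384

16384


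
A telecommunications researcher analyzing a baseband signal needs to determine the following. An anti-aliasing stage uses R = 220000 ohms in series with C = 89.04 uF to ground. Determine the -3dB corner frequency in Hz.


Cutoff frequency of a first-order RC filter:
fc = 1 / (2 * pi * R * C)
C = 89.04 uF = 8.904e-05 F
fc = 1 / (2 * pi * 220000 * 8.904e-05)
   = 1 / 123.08006034528
   = 0.008125 Hz

0.008125 Hz


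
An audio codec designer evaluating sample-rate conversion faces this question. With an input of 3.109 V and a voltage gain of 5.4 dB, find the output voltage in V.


Output voltage from dB gain:
V_out = V_in * 10^(gain_dB / 20)
      = 3.109 * 10^(5.4 / 20)
      = 3.109 * 1.862087
      = 5.7892 V

5.7892 V


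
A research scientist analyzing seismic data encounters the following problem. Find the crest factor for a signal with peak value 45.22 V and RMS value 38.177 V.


Crest factor is the ratio of peak to RMS:
CF = V_peak / V_rms
   = 45.22 / 38.177
   = 1.1845

1.1845


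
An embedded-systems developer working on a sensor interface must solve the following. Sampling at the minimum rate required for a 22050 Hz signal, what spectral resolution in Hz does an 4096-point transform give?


Step 1 — Nyquist sampling rate:
fs = 2 * fmax = 2 * 22050 = 44100 Hz

Step 2 — DFT bin spacing:
df = fs / N = 44100 / 4096 = 10.7666 Hz

10.7666 Hz


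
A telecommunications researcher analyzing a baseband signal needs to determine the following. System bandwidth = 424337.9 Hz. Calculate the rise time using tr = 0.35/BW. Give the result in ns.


Rise time from bandwidth relationship:
tr = 0.35 / BW
   = 0.35 / 424337.9
   = 8.248143755e-07 s
   = 824.8144 ns

824.8144 ns


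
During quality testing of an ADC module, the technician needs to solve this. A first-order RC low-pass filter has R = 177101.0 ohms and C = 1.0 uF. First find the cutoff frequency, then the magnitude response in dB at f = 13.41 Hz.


Step 1 — cutoff frequency:
fc = 1 / (2*pi*R*C)
C = 1.0 uF = 1e-06 F
fc = 1 / (2*pi*177101.0*1e-06)
   = 0.898668 Hz

Step 2 — magnitude at f = 13.41 Hz:
|H(f)| = 1 / sqrt(1 + (f/fc)^2)
f/fc = 13.41 / 0.898668 = 14.922085
|H| = 1 / sqrt(1 + 222.668621) = 0.0668648
|H|_dB = 20*log10(0.0668648) = -23.5 dB

fc = 0.898668 Hz; |H(13.41 Hz)| = -23.5 dB


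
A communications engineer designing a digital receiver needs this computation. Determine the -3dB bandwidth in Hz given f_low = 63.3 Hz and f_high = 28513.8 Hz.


Bandwidth is the difference of -3dB frequencies:
BW = f_high - f_low
   = 28513.8 - 63.3
   = 28450.5 Hz

28450.5 Hz


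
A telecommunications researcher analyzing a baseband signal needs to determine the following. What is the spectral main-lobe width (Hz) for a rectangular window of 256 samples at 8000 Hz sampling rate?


Main lobe width for a rectangular window:
Width = 2 * fs / N
      = 2 * 8000 / 256
      = 16000 / 256
      = 62.5 Hz

62.5 Hz


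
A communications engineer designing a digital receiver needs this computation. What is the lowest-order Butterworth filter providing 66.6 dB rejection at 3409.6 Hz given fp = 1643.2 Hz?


Butterworth filter order formula:
n = log10(10^(A/10) - 1) / (2 * log10(f_stop/f_pass))
10^(66.6/10) - 1 = 4570880.8961
f_stop/f_pass = 3409.6 / 1643.2 = 2.075
n = 10.5043 -> ceil = 11

11


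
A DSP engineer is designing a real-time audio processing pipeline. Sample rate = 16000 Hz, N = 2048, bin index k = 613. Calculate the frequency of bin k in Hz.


Frequency of DFT bin k:
f_k = k * fs / N
    = 613 * 16000 / 2048
    = 9808000 / 2048
    = 4789.062 Hz

4789.062 Hz


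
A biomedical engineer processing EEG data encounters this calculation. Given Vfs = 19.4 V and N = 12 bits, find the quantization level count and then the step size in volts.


Step 1 — number of quantization levels:
L = 2^N = 2^12 = 4096

Step 2 — LSB step size:
delta = Vfs / L
      = 19.4 / 4096
      = 0.00473633 V

Levels = 4096; step size = 0.00473633 V


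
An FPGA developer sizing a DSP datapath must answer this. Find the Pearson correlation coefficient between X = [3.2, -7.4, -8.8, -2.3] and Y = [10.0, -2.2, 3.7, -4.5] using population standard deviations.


Pearson correlation coefficient (population):
r = cov(X,Y) / (std(X) * std(Y))
Mean X = -3.825, Mean Y = 1.75
Cov(X,Y) = 13.21125
Std(X) = 4.722486, Std(Y) = 5.624278
r = 0.4974

0.4974


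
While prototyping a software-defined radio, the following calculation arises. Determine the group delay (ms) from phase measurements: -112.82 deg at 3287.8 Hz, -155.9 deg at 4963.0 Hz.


Group delay from phase difference:
tau = -d(phi)/d(omega)
d(phi) = -43.08 deg = -0.751888 rad
d(omega) = 2*pi*(4963.0 - 3287.8) = 10525.592 rad/s
tau = -(-0.751888) / 10525.592
    = 0.0714 ms

0.0714 ms


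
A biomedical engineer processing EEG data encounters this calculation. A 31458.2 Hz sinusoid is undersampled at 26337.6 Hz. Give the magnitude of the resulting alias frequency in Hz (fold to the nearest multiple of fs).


Compute the nearest integer multiple of fs to the signal:
n = round(31458.2 / 26337.6) = 1
f_alias = |31458.2 - 1 * 26337.6|
        = |31458.2 - 26337.6|
        = 5120.6 Hz

5120.6


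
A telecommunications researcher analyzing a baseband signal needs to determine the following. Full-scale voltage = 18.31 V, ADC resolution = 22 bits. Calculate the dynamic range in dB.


Dynamic range from full-scale to LSB:
V_min = V_max / 2^bits = 18.31 / 2^22
DR = 20 * log10(V_max / V_min)
   = 20 * log10(2^22)
   = 20 * 22 * log10(2)
   = 132.45 dB

132.45 dB


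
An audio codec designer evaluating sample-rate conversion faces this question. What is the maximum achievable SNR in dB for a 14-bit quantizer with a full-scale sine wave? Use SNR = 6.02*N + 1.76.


Theoretical SNR for a full-scale sinusoid:
SNR = 6.02 * N + 1.76
    = 6.02 * 14 + 1.76
    = 84.28 + 1.76
    = 86.04 dB

86.04 dB


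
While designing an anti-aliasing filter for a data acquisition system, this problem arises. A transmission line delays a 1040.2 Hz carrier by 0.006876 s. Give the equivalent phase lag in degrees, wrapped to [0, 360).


Phase shift from frequency and time delay:
phi = 360 * f * t_delay
    = 360 * 1040.2 * 0.006876
    = 2574.87 degrees
    mod 360 = 54.87 degrees

54.87 degrees


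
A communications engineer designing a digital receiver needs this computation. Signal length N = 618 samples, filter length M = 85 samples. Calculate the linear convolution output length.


Linear convolution output length:
L = N + M - 1
  = 618 + 85 - 1
  = 702 samples

702


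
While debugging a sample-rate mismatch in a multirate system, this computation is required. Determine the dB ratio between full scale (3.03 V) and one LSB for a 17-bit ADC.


Dynamic range from full-scale to LSB:
V_min = V_max / 2^bits = 3.03 / 2^17
DR = 20 * log10(V_max / V_min)
   = 20 * log10(2^17)
   = 20 * 17 * log10(2)
   = 102.35 dB

102.35 dB


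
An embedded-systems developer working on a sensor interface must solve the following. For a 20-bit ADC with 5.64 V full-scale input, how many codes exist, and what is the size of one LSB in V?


Step 1 — number of quantization levels:
L = 2^N = 2^20 = 1048576

Step 2 — LSB step size:
delta = Vfs / L
      = 5.64 / 1048576
      = 5.38e-06 V

Levels = 1048576; step size = 5.38e-06 V


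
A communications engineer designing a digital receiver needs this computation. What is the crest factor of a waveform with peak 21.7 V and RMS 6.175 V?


Crest factor is the ratio of peak to RMS:
CF = V_peak / V_rms
   = 21.7 / 6.175
   = 3.5142

3.5142


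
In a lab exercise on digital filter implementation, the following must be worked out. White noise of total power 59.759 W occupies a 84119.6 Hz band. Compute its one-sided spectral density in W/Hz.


Power spectral density:
PSD = P / BW
    = 59.759 / 84119.6
    = 0.00071041 W/Hz

0.00071041 W/Hz


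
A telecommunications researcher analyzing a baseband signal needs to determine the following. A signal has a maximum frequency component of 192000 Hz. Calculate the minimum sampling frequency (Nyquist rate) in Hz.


The Nyquist rate is twice the maximum frequency component.
fs_min = 2 * fmax
      = 2 * 192000
      = 384000 Hz

384000


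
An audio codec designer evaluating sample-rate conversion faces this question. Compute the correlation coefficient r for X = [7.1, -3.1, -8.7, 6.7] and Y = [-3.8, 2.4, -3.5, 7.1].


Pearson correlation coefficient (population):
r = cov(X,Y) / (std(X) * std(Y))
Mean X = 0.5, Mean Y = 0.55
Cov(X,Y) = 10.625
Std(X) = 6.700746, Std(Y) = 4.518019
r = 0.351

0.351


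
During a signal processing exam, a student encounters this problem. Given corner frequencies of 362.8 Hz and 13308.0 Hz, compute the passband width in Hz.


Bandwidth is the difference of -3dB frequencies:
BW = f_high - f_low
   = 13308.0 - 362.8
   = 12945.2 Hz

12945.2 Hz


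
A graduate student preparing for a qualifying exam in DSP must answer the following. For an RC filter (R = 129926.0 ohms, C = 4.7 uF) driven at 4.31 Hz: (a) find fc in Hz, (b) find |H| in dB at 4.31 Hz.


Step 1 — cutoff frequency:
fc = 1 / (2*pi*R*C)
C = 4.7 uF = 4.7e-06 F
fc = 1 / (2*pi*129926.0*4.7e-06)
   = 0.260631 Hz

Step 2 — magnitude at f = 4.31 Hz:
|H(f)| = 1 / sqrt(1 + (f/fc)^2)
f/fc = 4.31 / 0.260631 = 16.53679
|H| = 1 / sqrt(1 + 273.465424) = 0.060361
|H|_dB = 20*log10(0.060361) = -24.38 dB

fc = 0.260631 Hz; |H(4.31 Hz)| = -24.38 dB


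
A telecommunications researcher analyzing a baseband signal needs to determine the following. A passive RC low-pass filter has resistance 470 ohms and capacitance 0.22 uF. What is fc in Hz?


Cutoff frequency of a first-order RC filter:
fc = 1 / (2 * pi * R * C)
C = 0.22 uF = 2.2e-07 F
fc = 1 / (2 * pi * 470 * 2.2e-07)
   = 1 / 0.00064968136076237
   = 1539.216084 Hz

1539.216084 Hz


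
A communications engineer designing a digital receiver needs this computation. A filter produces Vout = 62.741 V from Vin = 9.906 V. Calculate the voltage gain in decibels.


Voltage gain in dB:
G = 20 * log10(Vout / Vin)
  = 20 * log10(62.741 / 9.906)
  = 20 * log10(6.333636)
  = 20 * 0.801653
  = 16.03 dB

16.03 dB


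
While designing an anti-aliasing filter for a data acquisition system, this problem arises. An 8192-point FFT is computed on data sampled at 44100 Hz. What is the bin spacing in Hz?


DFT frequency resolution:
df = fs / N
   = 44100 / 8192
   = 5.3833 Hz

5.3833 Hz


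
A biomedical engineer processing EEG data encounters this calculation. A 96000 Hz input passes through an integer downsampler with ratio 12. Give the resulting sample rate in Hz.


Decimation reduces the sample rate:
fs_out = fs_in / M
       = 96000 / 12
       = 8000.0 Hz

8000.0 Hz


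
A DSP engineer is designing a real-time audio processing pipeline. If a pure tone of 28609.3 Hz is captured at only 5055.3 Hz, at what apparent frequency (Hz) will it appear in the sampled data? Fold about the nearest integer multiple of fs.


Compute the nearest integer multiple of fs to the signal:
n = round(28609.3 / 5055.3) = 6
f_alias = |28609.3 - 6 * 5055.3|
        = |28609.3 - 30331.8|
        = 1722.5 Hz

1722.5


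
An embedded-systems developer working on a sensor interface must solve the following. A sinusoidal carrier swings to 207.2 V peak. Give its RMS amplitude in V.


RMS voltage for a sinusoidal waveform:
V_rms = V_peak / sqrt(2)
      = 207.2 / 1.414214
      = 146.513 V

146.513 V


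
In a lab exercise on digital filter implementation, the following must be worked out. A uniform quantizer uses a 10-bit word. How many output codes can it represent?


Number of quantization levels = 2^N
= 2^10
= 1024

1024


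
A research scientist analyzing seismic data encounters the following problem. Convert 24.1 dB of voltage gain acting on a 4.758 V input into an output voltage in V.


Output voltage from dB gain:
V_out = V_in * 10^(gain_dB / 20)
      = 4.758 * 10^(24.1 / 20)
      = 4.758 * 16.032454
      = 76.2824 V

76.2824 V


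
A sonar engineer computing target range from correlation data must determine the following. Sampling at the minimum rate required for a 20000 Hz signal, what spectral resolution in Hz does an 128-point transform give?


Step 1 — Nyquist sampling rate:
fs = 2 * fmax = 2 * 20000 = 40000 Hz

Step 2 — DFT bin spacing:
df = fs / N = 40000 / 128 = 312.5 Hz

312.5 Hz


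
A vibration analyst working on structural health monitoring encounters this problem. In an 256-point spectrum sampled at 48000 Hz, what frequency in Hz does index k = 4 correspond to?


Frequency of DFT bin k:
f_k = k * fs / N
    = 4 * 48000 / 256
    = 192000 / 256
    = 750.0 Hz

750.0 Hz


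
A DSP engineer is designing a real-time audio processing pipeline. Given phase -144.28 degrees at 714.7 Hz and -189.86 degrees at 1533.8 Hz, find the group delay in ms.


Group delay from phase difference:
tau = -d(phi)/d(omega)
d(phi) = -45.58 deg = -0.795521 rad
d(omega) = 2*pi*(1533.8 - 714.7) = 5146.5571 rad/s
tau = -(-0.795521) / 5146.5571
    = 0.1546 ms

0.1546 ms


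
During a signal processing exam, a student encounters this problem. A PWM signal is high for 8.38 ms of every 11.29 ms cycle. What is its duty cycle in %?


Duty cycle as a percentage:
DC = (t_on / T) * 100
   = (8.38 / 11.29) * 100
   = 0.74225 * 100
   = 74.22 %

74.22 %


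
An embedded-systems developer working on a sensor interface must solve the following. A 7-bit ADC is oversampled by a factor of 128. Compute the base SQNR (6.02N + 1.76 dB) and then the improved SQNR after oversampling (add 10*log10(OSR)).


Step 1 — baseline SQNR at Nyquist:
SQNR_base = 6.02*N + 1.76
          = 6.02*7 + 1.76
          = 43.9 dB

Step 2 — oversampling processing gain:
G = 10*log10(OSR) = 10*log10(128) = 21.07 dB

Step 3 — total:
SQNR_total = 43.9 + 21.07 = 64.97 dB

Base SQNR = 43.9 dB; oversampled SQNR = 64.97 dB


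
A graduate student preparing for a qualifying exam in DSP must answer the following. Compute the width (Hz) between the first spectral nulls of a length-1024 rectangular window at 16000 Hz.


Main lobe width for a rectangular window:
Width = 2 * fs / N
      = 2 * 16000 / 1024
      = 32000 / 1024
      = 31.25 Hz

31.25 Hz


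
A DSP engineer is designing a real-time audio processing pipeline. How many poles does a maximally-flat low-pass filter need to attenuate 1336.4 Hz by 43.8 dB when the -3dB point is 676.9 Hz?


Butterworth filter order formula:
n = log10(10^(A/10) - 1) / (2 * log10(f_stop/f_pass))
10^(43.8/10) - 1 = 23987.3292
f_stop/f_pass = 1336.4 / 676.9 = 1.9743
n = 7.4133 -> ceil = 8

8


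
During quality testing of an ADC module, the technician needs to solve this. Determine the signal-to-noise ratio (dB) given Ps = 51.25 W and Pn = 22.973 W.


SNR in decibels:
SNR = 10 * log10(Ps / Pn)
    = 10 * log10(51.25 / 22.973)
    = 10 * log10(2.2309)
    = 10 * 0.3485
    = 3.48 dB

3.48 dB


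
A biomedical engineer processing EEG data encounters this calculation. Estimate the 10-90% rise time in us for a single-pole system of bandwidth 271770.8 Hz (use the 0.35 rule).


Rise time from bandwidth relationship:
tr = 0.35 / BW
   = 0.35 / 271770.8
   = 1.287849909e-06 s
   = 1.2878 us

1.2878 us


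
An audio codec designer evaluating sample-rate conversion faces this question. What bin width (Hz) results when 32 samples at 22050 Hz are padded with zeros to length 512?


Frequency resolution after zero-padding:
N_padded = 32 * 16 = 512
df = fs / N_padded
   = 22050 / 512
   = 43.0664 Hz

43.0664 Hz


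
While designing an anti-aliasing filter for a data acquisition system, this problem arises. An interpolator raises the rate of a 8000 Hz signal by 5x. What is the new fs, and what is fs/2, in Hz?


Step 1 — output sample rate after interpolation by L:
fs_out = L * fs_in = 5 * 8000 = 40000 Hz

Step 2 — Nyquist frequency of the output stream:
f_Nyq = fs_out / 2 = 40000 / 2 = 20000.0 Hz

fs_out = 40000 Hz; f_Nyquist = 20000.0 Hz


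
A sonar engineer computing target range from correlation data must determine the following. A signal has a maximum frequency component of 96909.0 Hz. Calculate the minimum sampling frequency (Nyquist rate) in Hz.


The Nyquist rate is twice the maximum frequency component.
fs_min = 2 * fmax
      = 2 * 96909.0
      = 193818.0 Hz

193818.0


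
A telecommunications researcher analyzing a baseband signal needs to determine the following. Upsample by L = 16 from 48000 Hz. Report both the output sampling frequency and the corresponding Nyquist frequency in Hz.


Step 1 — output sample rate after interpolation by L:
fs_out = L * fs_in = 16 * 48000 = 768000 Hz

Step 2 — Nyquist frequency of the output stream:
f_Nyq = fs_out / 2 = 768000 / 2 = 384000.0 Hz

fs_out = 768000 Hz; f_Nyquist = 384000.0 Hz


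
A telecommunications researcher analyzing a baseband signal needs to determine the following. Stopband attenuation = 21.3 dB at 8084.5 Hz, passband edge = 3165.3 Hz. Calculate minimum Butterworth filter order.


Butterworth filter order formula:
n = log10(10^(A/10) - 1) / (2 * log10(f_stop/f_pass))
10^(21.3/10) - 1 = 133.8963
f_stop/f_pass = 8084.5 / 3165.3 = 2.5541
n = 2.6112 -> ceil = 3

3


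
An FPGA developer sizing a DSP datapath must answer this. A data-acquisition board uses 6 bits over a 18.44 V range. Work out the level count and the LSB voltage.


Step 1 — number of quantization levels:
L = 2^N = 2^6 = 64

Step 2 — LSB step size:
delta = Vfs / L
      = 18.44 / 64
      = 0.288125 V

Levels = 64; step size = 0.288125 V


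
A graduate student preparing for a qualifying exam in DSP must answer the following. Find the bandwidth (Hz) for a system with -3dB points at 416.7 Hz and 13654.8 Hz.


Bandwidth is the difference of -3dB frequencies:
BW = f_high - f_low
   = 13654.8 - 416.7
   = 13238.1 Hz

13238.1 Hz


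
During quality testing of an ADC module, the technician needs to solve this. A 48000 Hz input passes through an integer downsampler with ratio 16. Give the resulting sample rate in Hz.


Decimation reduces the sample rate:
fs_out = fs_in / M
       = 48000 / 16
       = 3000.0 Hz

3000.0 Hz


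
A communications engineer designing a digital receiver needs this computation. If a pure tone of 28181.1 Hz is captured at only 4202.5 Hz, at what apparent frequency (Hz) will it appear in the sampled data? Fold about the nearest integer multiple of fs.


Compute the nearest integer multiple of fs to the signal:
n = round(28181.1 / 4202.5) = 7
f_alias = |28181.1 - 7 * 4202.5|
        = |28181.1 - 29417.5|
        = 1236.4 Hz

1236.4


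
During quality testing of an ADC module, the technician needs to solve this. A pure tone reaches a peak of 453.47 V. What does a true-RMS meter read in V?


RMS voltage for a sinusoidal waveform:
V_rms = V_peak / sqrt(2)
      = 453.47 / 1.414214
      = 320.652 V

320.652 V


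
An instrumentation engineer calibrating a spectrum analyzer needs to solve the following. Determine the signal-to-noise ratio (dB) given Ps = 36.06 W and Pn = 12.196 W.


SNR in decibels:
SNR = 10 * log10(Ps / Pn)
    = 10 * log10(36.06 / 12.196)
    = 10 * log10(2.9567)
    = 10 * 0.4708
    = 4.71 dB

4.71 dB


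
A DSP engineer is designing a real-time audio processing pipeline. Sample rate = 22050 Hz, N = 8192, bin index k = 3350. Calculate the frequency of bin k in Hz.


Frequency of DFT bin k:
f_k = k * fs / N
    = 3350 * 22050 / 8192
    = 73867500 / 8192
    = 9017.029 Hz

9017.029 Hz


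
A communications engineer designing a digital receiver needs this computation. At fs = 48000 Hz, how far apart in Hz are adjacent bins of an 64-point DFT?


DFT frequency resolution:
df = fs / N
   = 48000 / 64
   = 750.0 Hz

750.0 Hz


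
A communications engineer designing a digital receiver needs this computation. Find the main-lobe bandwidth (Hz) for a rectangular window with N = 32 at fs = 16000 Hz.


Main lobe width for a rectangular window:
Width = 2 * fs / N
      = 2 * 16000 / 32
      = 32000 / 32
      = 1000.0 Hz

1000.0 Hz


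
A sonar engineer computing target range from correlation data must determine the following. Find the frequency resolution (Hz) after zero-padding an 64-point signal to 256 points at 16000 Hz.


Frequency resolution after zero-padding:
N_padded = 64 * 4 = 256
df = fs / N_padded
   = 16000 / 256
   = 62.5 Hz

62.5 Hz


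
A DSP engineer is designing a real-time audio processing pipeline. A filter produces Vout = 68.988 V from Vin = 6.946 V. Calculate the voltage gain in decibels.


Voltage gain in dB:
G = 20 * log10(Vout / Vin)
  = 20 * log10(68.988 / 6.946)
  = 20 * log10(9.932047)
  = 20 * 0.997039
  = 19.94 dB

19.94 dB


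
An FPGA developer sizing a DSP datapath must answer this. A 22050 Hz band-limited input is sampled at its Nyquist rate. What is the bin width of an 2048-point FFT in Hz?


Step 1 — Nyquist sampling rate:
fs = 2 * fmax = 2 * 22050 = 44100 Hz

Step 2 — DFT bin spacing:
df = fs / N = 44100 / 2048 = 21.5332 Hz

21.5332 Hz


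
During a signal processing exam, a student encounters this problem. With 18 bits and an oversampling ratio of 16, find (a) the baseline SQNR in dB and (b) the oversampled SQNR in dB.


Step 1 — baseline SQNR at Nyquist:
SQNR_base = 6.02*N + 1.76
          = 6.02*18 + 1.76
          = 110.12 dB

Step 2 — oversampling processing gain:
G = 10*log10(OSR) = 10*log10(16) = 12.04 dB

Step 3 — total:
SQNR_total = 110.12 + 12.04 = 122.16 dB

Base SQNR = 110.12 dB; oversampled SQNR = 122.16 dB


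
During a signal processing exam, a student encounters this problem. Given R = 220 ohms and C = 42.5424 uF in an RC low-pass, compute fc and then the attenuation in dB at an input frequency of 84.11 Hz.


Step 1 — cutoff frequency:
fc = 1 / (2*pi*R*C)
C = 42.5424 uF = 4.25424e-05 F
fc = 1 / (2*pi*220*4.25424e-05)
   = 17.005 Hz

Step 2 — magnitude at f = 84.11 Hz:
|H(f)| = 1 / sqrt(1 + (f/fc)^2)
f/fc = 84.11 / 17.005 = 4.946192
|H| = 1 / sqrt(1 + 24.464815) = 0.1981663
|H|_dB = 20*log10(0.1981663) = -14.06 dB

fc = 17.005 Hz; |H(84.11 Hz)| = -14.06 dB


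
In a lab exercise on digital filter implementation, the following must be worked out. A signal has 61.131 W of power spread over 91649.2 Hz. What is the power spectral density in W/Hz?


Power spectral density:
PSD = P / BW
    = 61.131 / 91649.2
    = 0.00066701 W/Hz

0.00066701 W/Hz


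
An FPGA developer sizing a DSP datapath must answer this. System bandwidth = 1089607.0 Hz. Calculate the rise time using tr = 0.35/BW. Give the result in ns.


Rise time from bandwidth relationship:
tr = 0.35 / BW
   = 0.35 / 1089607.0
   = 3.212167323e-07 s
   = 321.2167 ns

321.2167 ns


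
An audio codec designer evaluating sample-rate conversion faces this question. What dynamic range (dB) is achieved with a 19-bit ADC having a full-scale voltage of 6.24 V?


Dynamic range from full-scale to LSB:
V_min = V_max / 2^bits = 6.24 / 2^19
DR = 20 * log10(V_max / V_min)
   = 20 * log10(2^19)
   = 20 * 19 * log10(2)
   = 114.39 dB

114.39 dB


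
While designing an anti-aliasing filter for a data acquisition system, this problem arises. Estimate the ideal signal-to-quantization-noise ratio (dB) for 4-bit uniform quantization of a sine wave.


Theoretical SNR for a full-scale sinusoid:
SNR = 6.02 * N + 1.76
    = 6.02 * 4 + 1.76
    = 24.08 + 1.76
    = 25.84 dB

25.84 dB


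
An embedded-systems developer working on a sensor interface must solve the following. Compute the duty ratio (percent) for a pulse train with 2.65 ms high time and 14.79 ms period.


Duty cycle as a percentage:
DC = (t_on / T) * 100
   = (2.65 / 14.79) * 100
   = 0.179175 * 100
   = 17.92 %

17.92 %


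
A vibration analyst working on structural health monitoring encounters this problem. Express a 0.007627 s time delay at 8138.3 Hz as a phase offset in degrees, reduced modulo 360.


Phase shift from frequency and time delay:
phi = 360 * f * t_delay
    = 360 * 8138.3 * 0.007627
    = 22345.49 degrees
    mod 360 = 25.49 degrees

25.49 degrees


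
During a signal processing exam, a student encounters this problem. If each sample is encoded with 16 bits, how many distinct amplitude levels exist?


Number of quantization levels = 2^N
= 2^16
= 65536

65536


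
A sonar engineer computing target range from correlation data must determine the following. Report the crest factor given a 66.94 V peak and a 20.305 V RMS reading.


Crest factor is the ratio of peak to RMS:
CF = V_peak / V_rms
   = 66.94 / 20.305
   = 3.2967

3.2967


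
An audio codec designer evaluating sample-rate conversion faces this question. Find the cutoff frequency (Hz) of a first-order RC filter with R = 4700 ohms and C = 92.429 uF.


Cutoff frequency of a first-order RC filter:
fc = 1 / (2 * pi * R * C)
C = 92.429 uF = 9.2429e-05 F
fc = 1 / (2 * pi * 4700 * 9.2429e-05)
   = 1 / 2.7295181133593
   = 0.366365 Hz

0.366365 Hz


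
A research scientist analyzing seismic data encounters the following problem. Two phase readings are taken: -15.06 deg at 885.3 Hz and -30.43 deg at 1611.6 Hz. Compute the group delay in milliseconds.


Group delay from phase difference:
tau = -d(phi)/d(omega)
d(phi) = -15.37 deg = -0.268257 rad
d(omega) = 2*pi*(1611.6 - 885.3) = 4563.4775 rad/s
tau = -(-0.268257) / 4563.4775
    = 0.0588 ms

0.0588 ms


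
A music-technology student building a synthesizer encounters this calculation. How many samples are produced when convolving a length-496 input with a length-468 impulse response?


Linear convolution output length:
L = N + M - 1
  = 496 + 468 - 1
  = 963 samples

963


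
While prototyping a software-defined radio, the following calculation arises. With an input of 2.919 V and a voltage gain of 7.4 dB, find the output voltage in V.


Output voltage from dB gain:
V_out = V_in * 10^(gain_dB / 20)
      = 2.919 * 10^(7.4 / 20)
      = 2.919 * 2.344229
      = 6.8428 V

6.8428 V


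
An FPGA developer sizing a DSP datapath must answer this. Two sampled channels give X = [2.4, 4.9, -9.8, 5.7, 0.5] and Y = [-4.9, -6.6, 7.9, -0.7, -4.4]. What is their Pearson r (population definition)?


Pearson correlation coefficient (population):
r = cov(X,Y) / (std(X) * std(Y))
Mean X = 0.74, Mean Y = -1.74
Cov(X,Y) = -24.2544
Std(X) = 5.582329, Std(Y) = 5.190222
r = -0.8371

-0.8371


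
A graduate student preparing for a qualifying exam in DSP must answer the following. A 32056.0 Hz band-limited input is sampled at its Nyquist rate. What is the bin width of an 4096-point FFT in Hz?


Step 1 — Nyquist sampling rate:
fs = 2 * fmax = 2 * 32056.0 = 64112.0 Hz

Step 2 — DFT bin spacing:
df = fs / N = 64112.0 / 4096 = 15.6523 Hz

15.6523 Hz


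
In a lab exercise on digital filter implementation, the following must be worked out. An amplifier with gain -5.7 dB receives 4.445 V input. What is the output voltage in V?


Output voltage from dB gain:
V_out = V_in * 10^(gain_dB / 20)
      = 4.445 * 10^(-5.7 / 20)
      = 4.445 * 0.5188
      = 2.3061 V

2.3061 V


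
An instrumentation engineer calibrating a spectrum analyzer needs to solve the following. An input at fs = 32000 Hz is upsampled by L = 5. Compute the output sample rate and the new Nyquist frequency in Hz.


Step 1 — output sample rate after interpolation by L:
fs_out = L * fs_in = 5 * 32000 = 160000 Hz

Step 2 — Nyquist frequency of the output stream:
f_Nyq = fs_out / 2 = 160000 / 2 = 80000.0 Hz

fs_out = 160000 Hz; f_Nyquist = 80000.0 Hz


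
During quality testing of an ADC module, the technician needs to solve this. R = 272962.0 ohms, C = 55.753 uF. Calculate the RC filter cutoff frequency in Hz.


Cutoff frequency of a first-order RC filter:
fc = 1 / (2 * pi * R * C)
C = 55.753 uF = 5.5753e-05 F
fc = 1 / (2 * pi * 272962.0 * 5.5753e-05)
   = 1 / 95.620343863357
   = 0.010458 Hz

0.010458 Hz


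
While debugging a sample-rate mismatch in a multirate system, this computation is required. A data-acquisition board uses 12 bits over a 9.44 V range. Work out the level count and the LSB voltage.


Step 1 — number of quantization levels:
L = 2^N = 2^12 = 4096

Step 2 — LSB step size:
delta = Vfs / L
      = 9.44 / 4096
      = 0.00230469 V

Levels = 4096; step size = 0.00230469 V


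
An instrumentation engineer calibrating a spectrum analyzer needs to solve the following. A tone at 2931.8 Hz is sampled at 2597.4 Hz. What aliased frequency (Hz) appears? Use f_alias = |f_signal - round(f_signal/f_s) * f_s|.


Compute the nearest integer multiple of fs to the signal:
n = round(2931.8 / 2597.4) = 1
f_alias = |2931.8 - 1 * 2597.4|
        = |2931.8 - 2597.4|
        = 334.4 Hz

334.4


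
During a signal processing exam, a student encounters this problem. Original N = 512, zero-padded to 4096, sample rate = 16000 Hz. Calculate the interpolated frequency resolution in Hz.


Frequency resolution after zero-padding:
N_padded = 512 * 8 = 4096
df = fs / N_padded
   = 16000 / 4096
   = 3.9062 Hz

3.9062 Hz


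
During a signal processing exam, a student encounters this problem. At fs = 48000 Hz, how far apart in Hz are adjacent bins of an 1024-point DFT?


DFT frequency resolution:
df = fs / N
   = 48000 / 1024
   = 46.875 Hz

46.875 Hz


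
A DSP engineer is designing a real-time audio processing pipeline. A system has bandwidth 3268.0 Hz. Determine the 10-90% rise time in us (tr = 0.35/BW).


Rise time from bandwidth relationship:
tr = 0.35 / BW
   = 0.35 / 3268.0
   = 0.0001070991432 s
   = 107.0991 us

107.0991 us


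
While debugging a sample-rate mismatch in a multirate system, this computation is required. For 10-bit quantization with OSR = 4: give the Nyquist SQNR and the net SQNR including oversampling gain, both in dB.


Step 1 — baseline SQNR at Nyquist:
SQNR_base = 6.02*N + 1.76
          = 6.02*10 + 1.76
          = 61.96 dB

Step 2 — oversampling processing gain:
G = 10*log10(OSR) = 10*log10(4) = 6.02 dB

Step 3 — total:
SQNR_total = 61.96 + 6.02 = 67.98 dB

Base SQNR = 61.96 dB; oversampled SQNR = 67.98 dB


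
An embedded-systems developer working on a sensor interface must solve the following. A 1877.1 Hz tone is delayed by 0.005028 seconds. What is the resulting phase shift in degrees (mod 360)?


Phase shift from frequency and time delay:
phi = 360 * f * t_delay
    = 360 * 1877.1 * 0.005028
    = 3397.7 degrees
    mod 360 = 157.7 degrees

157.7 degrees
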